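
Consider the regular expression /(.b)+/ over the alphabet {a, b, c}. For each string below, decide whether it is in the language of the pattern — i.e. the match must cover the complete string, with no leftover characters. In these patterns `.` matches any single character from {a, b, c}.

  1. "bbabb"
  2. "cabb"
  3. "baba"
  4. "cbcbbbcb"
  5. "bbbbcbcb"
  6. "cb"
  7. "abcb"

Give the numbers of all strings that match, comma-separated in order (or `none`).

4, 5, 6, 7

1 → no match
2 → no match
3 → no match — must end with "b"
4 → match
5 → match
6 → match
7 → match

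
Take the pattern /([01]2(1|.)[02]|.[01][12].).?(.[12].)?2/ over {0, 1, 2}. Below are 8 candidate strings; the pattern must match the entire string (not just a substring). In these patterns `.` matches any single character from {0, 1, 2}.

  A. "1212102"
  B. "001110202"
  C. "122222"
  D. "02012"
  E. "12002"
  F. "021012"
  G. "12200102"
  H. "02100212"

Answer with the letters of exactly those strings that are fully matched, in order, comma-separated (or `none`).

B, C, E, F, G, H

A → no match
B → match
C → match
D → no match
E → match
F → match
G → match
H → match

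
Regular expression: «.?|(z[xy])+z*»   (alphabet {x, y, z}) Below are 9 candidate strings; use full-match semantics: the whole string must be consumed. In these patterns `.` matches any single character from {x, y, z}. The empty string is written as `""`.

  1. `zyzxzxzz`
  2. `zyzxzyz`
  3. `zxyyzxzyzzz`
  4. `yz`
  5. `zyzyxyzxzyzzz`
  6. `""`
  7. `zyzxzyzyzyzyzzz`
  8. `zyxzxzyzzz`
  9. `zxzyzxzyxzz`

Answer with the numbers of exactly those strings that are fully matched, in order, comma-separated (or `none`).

1. `zyzxzxzz` → match
2. `zyzxzyz` → match
3. `zxyyzxzyzzz` → no match
4. `yz` → no match
5 → no match
6. `""` → match
7 → match
8. `zyxzxzyzzz` → no match
9. `zxzyzxzyxzz` → no match

1, 2, 6, 7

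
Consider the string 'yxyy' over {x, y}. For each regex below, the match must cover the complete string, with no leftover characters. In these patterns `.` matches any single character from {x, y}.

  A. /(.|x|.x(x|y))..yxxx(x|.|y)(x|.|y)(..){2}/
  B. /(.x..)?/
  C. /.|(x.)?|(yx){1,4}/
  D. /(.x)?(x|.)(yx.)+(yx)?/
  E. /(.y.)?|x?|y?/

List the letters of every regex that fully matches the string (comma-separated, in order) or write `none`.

A → no match
B → match
C → no match
D → no match
E → no match

B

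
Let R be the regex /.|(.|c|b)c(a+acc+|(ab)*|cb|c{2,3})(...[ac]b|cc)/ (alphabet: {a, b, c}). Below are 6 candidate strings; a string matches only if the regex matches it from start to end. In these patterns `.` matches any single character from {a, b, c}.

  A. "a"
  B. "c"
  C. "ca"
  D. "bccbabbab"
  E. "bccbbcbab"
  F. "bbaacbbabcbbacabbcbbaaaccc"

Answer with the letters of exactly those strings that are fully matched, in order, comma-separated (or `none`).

A, B, D, E

A → match
B → match
C → no match
D → match
E → match
F → no match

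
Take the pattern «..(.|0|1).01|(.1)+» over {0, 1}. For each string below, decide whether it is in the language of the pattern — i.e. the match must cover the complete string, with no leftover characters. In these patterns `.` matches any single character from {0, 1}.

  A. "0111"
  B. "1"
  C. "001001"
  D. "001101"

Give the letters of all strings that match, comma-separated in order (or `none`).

A, C, D

A → match
B → no match
C → match
D → match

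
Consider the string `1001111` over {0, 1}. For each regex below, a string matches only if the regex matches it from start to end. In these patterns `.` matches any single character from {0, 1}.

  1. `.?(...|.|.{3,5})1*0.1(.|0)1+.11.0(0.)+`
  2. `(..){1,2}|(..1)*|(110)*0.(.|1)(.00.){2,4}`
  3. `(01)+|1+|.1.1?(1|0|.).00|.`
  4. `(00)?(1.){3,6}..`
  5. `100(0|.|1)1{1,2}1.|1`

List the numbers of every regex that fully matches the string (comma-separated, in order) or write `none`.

5

1 → no match
2 → no match
3 → no match
4 → no match
5 → match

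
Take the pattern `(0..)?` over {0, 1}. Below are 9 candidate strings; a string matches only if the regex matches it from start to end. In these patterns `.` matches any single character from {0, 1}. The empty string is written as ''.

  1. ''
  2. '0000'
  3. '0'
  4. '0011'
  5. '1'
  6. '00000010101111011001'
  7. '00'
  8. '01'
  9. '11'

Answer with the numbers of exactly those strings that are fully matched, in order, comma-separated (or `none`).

1

1 → match
2 → no match
3 → no match
4 → no match
5 → no match
6 → no match
7 → no match
8 → no match
9 → no match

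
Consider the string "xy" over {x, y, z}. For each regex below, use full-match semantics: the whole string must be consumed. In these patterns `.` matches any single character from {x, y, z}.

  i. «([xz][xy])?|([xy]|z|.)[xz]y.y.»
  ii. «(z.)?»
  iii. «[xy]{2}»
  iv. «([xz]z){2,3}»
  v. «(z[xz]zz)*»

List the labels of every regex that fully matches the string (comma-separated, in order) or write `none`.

i → match
ii → no match
iii → match
iv → no match — must end with "z"
v → no match

i, iii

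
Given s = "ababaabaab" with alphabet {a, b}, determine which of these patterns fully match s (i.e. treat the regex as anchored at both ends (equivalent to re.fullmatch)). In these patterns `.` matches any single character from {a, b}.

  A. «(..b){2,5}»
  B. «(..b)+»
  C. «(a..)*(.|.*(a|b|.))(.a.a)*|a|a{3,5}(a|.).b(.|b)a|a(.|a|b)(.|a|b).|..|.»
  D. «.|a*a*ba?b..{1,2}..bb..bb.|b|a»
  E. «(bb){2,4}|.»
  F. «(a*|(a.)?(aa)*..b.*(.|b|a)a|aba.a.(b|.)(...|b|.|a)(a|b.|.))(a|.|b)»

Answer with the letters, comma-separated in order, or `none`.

C, F

A → no match
B → no match
C → match
D → no match
E → no match
F → match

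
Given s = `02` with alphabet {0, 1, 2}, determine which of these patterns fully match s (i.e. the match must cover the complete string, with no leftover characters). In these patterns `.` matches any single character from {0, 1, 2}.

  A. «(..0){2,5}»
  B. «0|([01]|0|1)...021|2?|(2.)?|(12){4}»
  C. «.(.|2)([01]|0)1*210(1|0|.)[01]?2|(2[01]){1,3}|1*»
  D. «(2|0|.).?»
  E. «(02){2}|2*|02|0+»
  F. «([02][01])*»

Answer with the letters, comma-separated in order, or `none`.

A → no match — must end with `0`
B → no match
C → no match
D → match
E → match
F → no match

D, E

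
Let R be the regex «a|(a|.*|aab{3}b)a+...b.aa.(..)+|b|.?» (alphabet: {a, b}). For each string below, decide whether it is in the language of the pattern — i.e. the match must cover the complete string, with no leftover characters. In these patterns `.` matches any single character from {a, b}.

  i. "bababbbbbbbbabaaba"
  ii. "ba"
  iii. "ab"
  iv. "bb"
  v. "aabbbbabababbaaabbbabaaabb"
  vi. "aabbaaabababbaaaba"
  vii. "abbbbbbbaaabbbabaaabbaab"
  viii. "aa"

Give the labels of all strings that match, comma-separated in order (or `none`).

i → no match
ii → no match
iii → no match
iv → no match
v → no match
vi → no match
vii → no match
viii → no match

none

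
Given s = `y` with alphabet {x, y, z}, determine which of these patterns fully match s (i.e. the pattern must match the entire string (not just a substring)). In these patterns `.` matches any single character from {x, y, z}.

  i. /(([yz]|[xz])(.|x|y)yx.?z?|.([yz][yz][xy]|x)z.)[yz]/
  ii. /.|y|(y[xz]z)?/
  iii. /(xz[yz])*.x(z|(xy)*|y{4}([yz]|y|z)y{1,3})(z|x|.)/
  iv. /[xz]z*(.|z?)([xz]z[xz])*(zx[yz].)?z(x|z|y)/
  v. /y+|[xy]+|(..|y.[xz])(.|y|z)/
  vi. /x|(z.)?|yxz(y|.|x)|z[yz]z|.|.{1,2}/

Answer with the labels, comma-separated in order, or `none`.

ii, v, vi

i → no match
ii → match
iii → no match
iv → no match
v → match
vi → match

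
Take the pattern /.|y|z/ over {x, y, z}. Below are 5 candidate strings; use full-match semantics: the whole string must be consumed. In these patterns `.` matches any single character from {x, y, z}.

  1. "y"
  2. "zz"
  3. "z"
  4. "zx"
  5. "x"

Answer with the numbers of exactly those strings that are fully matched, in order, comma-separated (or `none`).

1, 3, 5

1 → match
2 → no match
3 → match
4 → no match
5 → match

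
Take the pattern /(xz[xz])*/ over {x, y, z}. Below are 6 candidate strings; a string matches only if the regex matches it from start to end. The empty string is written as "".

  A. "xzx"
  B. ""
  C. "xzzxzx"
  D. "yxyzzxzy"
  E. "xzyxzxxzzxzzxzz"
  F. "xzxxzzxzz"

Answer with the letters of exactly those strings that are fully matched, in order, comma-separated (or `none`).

A → match
B → match
C → match
D → no match
E → no match
F → match

A, B, C, F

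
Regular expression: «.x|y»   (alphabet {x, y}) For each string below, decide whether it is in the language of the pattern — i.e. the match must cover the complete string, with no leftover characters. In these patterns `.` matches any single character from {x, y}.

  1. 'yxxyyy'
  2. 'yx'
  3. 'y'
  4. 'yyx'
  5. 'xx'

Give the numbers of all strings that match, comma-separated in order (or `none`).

2, 3, 5

1 → no match
2 → match
3 → match
4 → no match
5 → match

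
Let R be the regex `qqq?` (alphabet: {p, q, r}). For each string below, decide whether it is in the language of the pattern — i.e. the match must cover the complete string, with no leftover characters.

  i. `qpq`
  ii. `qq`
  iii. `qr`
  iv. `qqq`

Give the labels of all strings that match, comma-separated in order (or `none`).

i → no match — must start with `qq`
ii → match
iii → no match — must start with `qq`
iv → match

ii, iv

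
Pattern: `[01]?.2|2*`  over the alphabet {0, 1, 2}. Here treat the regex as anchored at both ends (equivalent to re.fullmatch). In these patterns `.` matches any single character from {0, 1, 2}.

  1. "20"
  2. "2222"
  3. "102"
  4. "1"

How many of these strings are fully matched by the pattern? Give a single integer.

1 → no match
2 → match
3 → match
4 → no match
Total matched: 2

2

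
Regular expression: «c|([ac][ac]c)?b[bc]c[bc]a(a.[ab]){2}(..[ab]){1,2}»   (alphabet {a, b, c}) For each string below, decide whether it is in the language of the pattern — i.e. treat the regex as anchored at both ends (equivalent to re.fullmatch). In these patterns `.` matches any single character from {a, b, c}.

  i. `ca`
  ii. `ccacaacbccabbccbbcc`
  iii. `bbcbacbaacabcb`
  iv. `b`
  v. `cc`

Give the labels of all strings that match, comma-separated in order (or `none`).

i → no match
ii → no match
iii → no match
iv → no match
v → no match

none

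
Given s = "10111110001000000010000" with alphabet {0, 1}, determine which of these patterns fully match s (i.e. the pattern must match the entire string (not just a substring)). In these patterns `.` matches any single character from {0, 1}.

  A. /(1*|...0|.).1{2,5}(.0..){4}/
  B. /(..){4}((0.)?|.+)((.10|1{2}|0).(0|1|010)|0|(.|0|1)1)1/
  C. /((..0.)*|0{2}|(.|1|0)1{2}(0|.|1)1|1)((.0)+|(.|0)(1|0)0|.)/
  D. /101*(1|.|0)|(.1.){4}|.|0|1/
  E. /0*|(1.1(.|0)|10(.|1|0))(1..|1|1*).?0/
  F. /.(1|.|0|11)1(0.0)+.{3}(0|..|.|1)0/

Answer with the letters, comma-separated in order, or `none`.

A

A → match
B → no match — must end with "1"
C → no match
D → no match
E → no match
F → no match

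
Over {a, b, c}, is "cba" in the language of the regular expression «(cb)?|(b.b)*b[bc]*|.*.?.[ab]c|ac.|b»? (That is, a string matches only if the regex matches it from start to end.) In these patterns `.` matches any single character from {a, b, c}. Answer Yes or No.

No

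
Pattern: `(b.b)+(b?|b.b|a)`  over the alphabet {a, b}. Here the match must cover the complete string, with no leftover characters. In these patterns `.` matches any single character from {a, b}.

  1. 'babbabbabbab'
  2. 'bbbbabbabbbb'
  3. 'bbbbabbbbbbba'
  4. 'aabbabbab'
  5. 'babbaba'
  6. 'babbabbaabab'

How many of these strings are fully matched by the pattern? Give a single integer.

1 → match
2 → match
3 → match
4 → no match — must start with 'b'
5 → match
6 → no match
Total matched: 4

4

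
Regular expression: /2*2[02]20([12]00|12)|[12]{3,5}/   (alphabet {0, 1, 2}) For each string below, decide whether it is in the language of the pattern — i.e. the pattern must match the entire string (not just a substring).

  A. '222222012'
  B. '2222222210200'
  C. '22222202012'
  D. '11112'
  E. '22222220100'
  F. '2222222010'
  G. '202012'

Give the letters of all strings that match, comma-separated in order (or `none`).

A, C, D, E, G

A → match
B → no match
C → match
D → match
E → match
F → no match
G → match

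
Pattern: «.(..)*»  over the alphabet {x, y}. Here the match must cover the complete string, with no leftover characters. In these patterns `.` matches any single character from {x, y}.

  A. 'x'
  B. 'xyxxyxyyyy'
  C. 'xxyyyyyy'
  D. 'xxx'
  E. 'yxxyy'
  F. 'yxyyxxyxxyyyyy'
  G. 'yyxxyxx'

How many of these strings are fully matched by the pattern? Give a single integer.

4

A. 'x' → match
B. 'xyxxyxyyyy' → no match
C. 'xxyyyyyy' → no match
D. 'xxx' → match
E. 'yxxyy' → match
F → no match
G. 'yyxxyxx' → match
Total matched: 4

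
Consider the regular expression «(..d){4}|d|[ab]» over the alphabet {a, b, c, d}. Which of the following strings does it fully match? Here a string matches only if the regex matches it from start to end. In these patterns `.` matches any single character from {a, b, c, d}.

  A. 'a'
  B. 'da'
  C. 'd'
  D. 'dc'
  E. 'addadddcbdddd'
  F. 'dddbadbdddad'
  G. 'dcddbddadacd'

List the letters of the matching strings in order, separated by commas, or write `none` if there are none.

A. 'a' → match
B. 'da' → no match
C. 'd' → match
D. 'dc' → no match
E → no match
F. 'dddbadbdddad' → match
G. 'dcddbddadacd' → match

A, C, F, G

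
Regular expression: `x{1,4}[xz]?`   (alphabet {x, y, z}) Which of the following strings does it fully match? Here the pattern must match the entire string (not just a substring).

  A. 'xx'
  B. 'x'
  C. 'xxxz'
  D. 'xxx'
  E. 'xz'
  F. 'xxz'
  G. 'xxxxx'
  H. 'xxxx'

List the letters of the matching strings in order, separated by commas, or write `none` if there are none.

A, B, C, D, E, F, G, H

A → match
B → match
C → match
D → match
E → match
F → match
G → match
H → match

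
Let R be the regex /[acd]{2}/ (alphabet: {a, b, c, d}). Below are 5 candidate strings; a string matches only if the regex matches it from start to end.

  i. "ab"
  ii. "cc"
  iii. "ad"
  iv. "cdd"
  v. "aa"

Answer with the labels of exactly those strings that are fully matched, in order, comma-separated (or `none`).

ii, iii, v

i → no match
ii → match
iii → match
iv → no match
v → match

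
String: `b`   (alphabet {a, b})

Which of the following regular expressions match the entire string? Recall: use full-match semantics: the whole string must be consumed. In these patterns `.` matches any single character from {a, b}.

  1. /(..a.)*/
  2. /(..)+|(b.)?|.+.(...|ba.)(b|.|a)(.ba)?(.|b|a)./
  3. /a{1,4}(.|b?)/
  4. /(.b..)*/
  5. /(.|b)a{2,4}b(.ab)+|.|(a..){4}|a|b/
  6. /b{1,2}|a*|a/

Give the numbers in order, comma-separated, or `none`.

5, 6

1 → no match
2 → no match
3 → no match — must start with `a`
4 → no match
5 → match
6 → match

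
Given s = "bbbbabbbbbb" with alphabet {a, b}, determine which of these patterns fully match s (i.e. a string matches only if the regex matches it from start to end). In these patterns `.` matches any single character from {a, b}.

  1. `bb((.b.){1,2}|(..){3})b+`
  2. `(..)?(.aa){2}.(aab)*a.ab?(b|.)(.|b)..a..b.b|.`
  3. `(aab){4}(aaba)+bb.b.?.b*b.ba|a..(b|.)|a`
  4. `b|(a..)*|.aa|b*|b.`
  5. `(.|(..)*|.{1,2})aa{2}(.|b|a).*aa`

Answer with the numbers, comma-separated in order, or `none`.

1

1 → match
2 → no match
3 → no match
4 → no match
5 → no match — must end with "aa"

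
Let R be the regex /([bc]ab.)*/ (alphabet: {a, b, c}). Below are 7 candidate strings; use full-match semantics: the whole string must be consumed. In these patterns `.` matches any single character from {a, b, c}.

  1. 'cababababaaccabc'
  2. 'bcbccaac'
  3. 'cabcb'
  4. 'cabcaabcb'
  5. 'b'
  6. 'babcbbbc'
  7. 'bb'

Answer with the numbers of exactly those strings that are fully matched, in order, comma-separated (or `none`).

1 → no match
2 → no match
3 → no match
4 → no match
5 → no match
6 → no match
7 → no match

none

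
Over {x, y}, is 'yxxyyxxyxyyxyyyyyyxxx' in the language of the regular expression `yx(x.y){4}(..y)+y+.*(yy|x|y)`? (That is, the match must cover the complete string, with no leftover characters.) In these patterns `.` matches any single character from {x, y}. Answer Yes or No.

Yes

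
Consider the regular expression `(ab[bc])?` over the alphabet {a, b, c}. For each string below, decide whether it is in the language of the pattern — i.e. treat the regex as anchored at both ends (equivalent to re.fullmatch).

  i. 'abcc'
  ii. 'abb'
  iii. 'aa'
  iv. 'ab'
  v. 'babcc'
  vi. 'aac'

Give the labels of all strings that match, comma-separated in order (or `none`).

ii

i → no match
ii → match
iii → no match
iv → no match
v → no match
vi → no match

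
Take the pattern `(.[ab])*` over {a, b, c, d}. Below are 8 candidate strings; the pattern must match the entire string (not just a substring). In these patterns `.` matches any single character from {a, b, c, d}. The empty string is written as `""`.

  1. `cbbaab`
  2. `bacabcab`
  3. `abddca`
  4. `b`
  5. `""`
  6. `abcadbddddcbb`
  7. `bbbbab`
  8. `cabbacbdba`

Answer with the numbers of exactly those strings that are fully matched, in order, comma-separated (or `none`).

1, 5, 7

1 → match
2 → no match
3 → no match
4 → no match
5 → match
6 → no match
7 → match
8 → no match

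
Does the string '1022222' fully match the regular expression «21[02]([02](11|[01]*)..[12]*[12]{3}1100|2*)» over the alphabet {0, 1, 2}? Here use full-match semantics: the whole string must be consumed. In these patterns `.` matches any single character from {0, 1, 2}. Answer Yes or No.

Every match must start with '21', but '1022222' does not.

No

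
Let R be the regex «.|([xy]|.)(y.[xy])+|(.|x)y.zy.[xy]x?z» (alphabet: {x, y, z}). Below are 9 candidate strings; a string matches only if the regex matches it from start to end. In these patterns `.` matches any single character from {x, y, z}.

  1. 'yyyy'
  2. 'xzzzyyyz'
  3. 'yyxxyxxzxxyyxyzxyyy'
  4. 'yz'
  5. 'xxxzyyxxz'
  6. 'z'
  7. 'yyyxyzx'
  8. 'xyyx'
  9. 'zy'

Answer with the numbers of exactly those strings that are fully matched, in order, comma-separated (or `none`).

1. 'yyyy' → match
2. 'xzzzyyyz' → no match
3 → no match
4. 'yz' → no match
5. 'xxxzyyxxz' → no match
6. 'z' → match
7. 'yyyxyzx' → match
8. 'xyyx' → match
9. 'zy' → no match

1, 6, 7, 8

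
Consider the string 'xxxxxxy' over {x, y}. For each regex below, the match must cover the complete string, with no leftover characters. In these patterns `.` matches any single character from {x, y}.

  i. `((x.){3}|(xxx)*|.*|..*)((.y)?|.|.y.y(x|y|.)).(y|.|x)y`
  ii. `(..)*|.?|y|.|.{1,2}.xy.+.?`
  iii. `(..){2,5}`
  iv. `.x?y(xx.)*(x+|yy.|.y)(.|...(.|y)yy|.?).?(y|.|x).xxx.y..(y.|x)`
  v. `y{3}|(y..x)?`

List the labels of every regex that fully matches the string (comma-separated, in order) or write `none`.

i

i → match
ii → no match
iii → no match
iv → no match
v → no match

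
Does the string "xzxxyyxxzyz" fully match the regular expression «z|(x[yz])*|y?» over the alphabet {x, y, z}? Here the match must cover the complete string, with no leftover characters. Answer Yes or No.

No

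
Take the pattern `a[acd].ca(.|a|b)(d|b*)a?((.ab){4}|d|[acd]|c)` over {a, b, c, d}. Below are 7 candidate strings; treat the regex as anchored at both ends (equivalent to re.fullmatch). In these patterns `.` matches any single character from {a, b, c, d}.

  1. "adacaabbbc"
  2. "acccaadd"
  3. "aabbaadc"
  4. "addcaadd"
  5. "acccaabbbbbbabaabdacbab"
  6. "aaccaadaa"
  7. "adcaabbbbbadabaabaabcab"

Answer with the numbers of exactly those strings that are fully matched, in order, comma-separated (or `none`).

1, 2, 4, 6

1 → match
2 → match
3 → no match
4 → match
5 → no match
6 → match
7 → no match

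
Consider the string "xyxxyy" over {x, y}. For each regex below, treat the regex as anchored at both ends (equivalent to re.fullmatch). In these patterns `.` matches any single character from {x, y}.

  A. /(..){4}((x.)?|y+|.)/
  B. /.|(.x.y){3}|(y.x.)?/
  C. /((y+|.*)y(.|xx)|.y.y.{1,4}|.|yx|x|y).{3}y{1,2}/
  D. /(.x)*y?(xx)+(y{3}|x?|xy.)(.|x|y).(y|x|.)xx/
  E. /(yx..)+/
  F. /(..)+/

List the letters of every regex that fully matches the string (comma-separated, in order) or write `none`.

A → no match
B → no match
C → match
D → no match — must end with "xx"
E → no match — must start with "yx"
F → match

C, F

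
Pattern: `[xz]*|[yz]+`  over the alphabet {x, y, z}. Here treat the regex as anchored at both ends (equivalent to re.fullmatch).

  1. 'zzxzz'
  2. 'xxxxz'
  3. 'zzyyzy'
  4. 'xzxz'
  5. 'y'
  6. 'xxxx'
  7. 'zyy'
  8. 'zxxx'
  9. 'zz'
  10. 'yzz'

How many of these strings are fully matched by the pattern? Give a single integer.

1 → match
2 → match
3 → match
4 → match
5 → match
6 → match
7 → match
8 → match
9 → match
10 → match
Total matched: 10

10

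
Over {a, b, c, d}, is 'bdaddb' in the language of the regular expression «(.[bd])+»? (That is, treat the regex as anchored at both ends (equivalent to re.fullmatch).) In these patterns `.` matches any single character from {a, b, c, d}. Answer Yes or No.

Yes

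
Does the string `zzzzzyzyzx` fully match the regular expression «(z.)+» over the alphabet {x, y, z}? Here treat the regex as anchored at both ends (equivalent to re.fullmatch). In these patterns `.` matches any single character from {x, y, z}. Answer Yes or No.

Yes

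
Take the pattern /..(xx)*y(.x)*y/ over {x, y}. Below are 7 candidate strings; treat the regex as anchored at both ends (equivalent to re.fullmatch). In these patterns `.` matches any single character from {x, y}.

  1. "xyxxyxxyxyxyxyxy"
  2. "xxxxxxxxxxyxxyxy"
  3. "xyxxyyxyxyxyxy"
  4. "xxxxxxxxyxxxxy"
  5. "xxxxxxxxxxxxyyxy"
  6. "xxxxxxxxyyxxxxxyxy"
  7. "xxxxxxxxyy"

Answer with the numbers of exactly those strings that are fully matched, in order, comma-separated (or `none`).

1, 2, 3, 4, 5, 6, 7

1 → match
2 → match
3 → match
4 → match
5 → match
6 → match
7 → match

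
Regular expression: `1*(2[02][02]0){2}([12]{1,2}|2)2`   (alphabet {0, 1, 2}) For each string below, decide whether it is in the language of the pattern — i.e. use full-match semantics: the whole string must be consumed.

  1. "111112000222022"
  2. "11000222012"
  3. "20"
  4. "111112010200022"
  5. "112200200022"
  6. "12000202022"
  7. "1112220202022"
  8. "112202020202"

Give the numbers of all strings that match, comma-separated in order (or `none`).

1, 5, 6, 7

1 → match
2 → no match
3 → no match — must end with "2"
4 → no match
5 → match
6 → match
7 → match
8 → no match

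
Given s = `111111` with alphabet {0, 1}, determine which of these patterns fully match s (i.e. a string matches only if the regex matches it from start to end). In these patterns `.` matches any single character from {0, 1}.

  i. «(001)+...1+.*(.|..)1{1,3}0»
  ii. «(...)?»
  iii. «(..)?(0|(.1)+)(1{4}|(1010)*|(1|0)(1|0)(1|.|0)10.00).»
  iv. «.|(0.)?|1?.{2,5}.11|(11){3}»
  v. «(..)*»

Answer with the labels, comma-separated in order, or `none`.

i → no match — must start with `001`
ii → no match
iii → no match
iv → match
v → match

iv, v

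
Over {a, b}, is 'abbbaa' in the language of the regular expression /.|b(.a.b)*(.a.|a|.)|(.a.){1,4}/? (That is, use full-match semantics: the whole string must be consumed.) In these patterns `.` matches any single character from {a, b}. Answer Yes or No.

No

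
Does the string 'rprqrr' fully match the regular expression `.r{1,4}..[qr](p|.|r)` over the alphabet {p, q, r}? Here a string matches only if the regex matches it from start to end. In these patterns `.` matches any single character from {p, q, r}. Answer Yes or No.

No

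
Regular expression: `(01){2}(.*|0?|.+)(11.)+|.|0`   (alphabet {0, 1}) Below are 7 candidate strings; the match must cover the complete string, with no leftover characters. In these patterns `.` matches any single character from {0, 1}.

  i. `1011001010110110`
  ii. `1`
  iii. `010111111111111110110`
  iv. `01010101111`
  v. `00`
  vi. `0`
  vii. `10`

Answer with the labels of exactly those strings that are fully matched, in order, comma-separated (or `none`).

i → no match
ii → match
iii → match
iv → match
v → no match
vi → match
vii → no match

ii, iii, iv, vi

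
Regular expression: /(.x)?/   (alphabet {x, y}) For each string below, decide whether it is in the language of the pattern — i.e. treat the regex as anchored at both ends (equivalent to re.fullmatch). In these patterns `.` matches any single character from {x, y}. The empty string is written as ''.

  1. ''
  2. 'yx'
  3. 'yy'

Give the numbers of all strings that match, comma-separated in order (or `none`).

1, 2

1 → match
2 → match
3 → no match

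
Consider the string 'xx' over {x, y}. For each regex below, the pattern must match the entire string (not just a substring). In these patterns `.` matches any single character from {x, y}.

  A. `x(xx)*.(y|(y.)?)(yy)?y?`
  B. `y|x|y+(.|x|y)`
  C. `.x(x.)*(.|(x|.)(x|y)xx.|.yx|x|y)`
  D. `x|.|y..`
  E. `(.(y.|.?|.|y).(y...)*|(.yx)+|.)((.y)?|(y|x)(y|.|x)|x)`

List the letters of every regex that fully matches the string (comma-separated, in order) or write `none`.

A → match
B → no match
C → no match
D → no match
E → match

A, E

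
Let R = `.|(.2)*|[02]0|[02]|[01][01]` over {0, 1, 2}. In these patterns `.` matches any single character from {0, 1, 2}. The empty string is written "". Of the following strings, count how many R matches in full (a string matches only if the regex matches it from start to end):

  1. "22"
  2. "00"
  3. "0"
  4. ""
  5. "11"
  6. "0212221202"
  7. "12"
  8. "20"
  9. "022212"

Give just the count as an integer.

9

1 → match
2 → match
3 → match
4 → match
5 → match
6 → match
7 → match
8 → match
9 → match
Total matched: 9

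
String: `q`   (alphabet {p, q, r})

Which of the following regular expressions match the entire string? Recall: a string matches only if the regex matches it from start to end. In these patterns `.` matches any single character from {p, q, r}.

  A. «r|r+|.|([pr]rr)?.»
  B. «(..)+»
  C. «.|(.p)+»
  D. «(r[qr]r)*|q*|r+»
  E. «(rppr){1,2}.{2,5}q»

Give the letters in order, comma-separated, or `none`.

A, C, D

A → match
B → no match
C → match
D → match
E → no match — must start with `rppr`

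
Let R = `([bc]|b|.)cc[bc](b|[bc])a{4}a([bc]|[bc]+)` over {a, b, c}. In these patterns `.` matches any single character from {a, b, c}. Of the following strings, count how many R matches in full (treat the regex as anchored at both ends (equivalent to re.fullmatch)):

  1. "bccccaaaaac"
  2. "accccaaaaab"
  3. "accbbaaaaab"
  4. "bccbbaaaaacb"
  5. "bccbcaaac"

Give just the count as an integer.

4

1 → match
2 → match
3 → match
4 → match
5 → no match
Total matched: 4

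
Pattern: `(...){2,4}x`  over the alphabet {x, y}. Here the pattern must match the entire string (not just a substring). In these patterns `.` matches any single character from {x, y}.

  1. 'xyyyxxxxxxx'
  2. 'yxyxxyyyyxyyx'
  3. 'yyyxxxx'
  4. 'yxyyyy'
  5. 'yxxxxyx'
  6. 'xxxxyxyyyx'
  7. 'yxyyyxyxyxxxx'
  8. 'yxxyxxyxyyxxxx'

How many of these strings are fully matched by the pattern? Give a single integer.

1 → no match
2 → match
3 → match
4 → no match — must end with 'x'
5 → match
6 → match
7 → match
8 → no match
Total matched: 5

5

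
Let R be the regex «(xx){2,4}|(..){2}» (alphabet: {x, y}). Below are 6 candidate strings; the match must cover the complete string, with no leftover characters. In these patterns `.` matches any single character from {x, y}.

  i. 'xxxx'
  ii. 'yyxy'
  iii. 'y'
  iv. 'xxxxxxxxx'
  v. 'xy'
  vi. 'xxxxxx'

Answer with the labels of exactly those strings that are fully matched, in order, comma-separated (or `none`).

i → match
ii → match
iii → no match
iv → no match
v → no match
vi → match

i, ii, vi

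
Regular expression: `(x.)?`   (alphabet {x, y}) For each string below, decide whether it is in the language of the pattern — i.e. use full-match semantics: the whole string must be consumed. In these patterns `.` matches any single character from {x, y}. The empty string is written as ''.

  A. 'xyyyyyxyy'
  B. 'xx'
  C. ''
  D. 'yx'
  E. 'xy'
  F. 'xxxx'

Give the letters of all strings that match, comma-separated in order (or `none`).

B, C, E

A → no match
B → match
C → match
D → no match
E → match
F → no match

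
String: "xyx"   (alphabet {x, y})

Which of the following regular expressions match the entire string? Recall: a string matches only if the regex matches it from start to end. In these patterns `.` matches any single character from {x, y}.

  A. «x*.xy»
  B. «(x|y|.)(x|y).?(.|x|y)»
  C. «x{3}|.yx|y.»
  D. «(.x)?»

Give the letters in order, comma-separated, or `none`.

B, C

A → no match — must end with "xy"
B → match
C → match
D → no match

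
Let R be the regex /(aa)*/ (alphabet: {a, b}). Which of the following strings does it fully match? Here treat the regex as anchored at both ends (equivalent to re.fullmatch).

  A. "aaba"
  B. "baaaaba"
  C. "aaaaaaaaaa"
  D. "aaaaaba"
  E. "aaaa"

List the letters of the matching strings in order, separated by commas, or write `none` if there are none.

A → no match
B → no match
C → match
D → no match
E → match

C, E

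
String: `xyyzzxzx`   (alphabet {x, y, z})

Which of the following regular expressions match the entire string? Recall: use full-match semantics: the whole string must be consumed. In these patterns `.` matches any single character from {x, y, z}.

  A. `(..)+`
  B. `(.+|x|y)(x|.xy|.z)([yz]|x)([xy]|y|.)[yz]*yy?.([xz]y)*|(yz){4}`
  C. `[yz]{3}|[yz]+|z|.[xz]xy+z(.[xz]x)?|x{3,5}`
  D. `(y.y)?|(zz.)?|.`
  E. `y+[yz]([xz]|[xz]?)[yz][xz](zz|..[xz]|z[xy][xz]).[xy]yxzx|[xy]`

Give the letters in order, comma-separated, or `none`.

A

A → match
B → no match
C → no match
D → no match
E → no match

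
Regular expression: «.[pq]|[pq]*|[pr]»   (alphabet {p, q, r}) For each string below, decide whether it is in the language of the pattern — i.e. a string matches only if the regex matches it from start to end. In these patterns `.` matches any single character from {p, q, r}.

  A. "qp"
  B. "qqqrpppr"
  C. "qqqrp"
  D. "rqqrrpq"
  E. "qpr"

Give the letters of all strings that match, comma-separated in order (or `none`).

A

A → match
B → no match
C → no match
D → no match
E → no match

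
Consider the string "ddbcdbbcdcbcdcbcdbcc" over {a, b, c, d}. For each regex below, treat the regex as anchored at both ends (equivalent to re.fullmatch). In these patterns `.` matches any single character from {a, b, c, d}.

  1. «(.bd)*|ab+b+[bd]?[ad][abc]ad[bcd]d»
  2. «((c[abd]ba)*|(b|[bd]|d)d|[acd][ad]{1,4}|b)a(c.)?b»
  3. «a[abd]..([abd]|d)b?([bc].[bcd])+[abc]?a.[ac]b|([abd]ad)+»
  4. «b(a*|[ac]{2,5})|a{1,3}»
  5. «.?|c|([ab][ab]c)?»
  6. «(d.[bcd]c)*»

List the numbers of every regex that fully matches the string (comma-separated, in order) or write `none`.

6

1 → no match
2 → no match — must end with "b"
3 → no match
4 → no match
5 → no match
6 → match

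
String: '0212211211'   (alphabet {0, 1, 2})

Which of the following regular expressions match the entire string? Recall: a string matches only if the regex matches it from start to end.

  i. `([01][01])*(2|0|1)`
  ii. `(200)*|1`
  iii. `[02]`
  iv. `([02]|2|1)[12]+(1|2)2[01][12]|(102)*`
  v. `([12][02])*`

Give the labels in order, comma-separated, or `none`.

i → no match
ii → no match
iii → no match
iv → match
v → no match

iv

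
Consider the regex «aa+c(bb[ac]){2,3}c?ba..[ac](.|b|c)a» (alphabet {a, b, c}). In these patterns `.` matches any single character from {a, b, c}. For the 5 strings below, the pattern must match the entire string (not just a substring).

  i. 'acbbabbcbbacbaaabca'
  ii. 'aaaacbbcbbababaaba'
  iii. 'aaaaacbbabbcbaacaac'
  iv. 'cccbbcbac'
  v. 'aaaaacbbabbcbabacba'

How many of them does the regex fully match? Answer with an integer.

i → no match — must start with 'aa'
ii → match
iii → no match — must end with 'a'
iv. 'cccbbcbac' → no match — must start with 'aa'
v → match
Total matched: 2

2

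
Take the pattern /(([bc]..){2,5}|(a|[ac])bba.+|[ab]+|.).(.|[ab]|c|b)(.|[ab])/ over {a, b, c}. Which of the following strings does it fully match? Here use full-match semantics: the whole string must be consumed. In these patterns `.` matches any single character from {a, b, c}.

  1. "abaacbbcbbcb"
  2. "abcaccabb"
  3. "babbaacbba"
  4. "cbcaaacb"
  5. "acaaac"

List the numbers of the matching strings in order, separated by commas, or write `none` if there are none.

1 → no match
2 → no match
3 → no match
4 → no match
5 → no match

none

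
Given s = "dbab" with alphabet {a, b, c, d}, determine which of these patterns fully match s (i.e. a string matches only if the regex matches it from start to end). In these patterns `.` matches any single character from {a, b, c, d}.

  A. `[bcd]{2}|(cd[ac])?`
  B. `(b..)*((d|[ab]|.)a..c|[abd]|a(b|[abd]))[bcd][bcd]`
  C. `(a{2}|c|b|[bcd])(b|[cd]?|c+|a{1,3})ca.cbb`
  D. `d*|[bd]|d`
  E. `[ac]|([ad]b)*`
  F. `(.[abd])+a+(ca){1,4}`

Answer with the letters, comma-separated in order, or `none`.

A → no match
B → no match
C → no match — must end with "cbb"
D → no match
E → match
F → no match — must end with "ca"

E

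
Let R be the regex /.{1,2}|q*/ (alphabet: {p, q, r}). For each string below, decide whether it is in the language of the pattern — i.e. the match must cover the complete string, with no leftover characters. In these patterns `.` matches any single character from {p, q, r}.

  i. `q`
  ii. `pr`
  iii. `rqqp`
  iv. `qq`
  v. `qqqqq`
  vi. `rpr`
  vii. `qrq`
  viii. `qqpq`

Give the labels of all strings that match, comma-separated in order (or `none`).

i → match
ii → match
iii → no match
iv → match
v → match
vi → no match
vii → no match
viii → no match

i, ii, iv, v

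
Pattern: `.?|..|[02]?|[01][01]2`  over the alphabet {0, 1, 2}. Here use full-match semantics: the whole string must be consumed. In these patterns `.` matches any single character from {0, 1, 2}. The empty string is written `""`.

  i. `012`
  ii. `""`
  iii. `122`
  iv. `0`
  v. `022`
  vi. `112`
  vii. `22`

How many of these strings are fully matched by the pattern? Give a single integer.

5

i → match
ii → match
iii → no match
iv → match
v → no match
vi → match
vii → match
Total matched: 5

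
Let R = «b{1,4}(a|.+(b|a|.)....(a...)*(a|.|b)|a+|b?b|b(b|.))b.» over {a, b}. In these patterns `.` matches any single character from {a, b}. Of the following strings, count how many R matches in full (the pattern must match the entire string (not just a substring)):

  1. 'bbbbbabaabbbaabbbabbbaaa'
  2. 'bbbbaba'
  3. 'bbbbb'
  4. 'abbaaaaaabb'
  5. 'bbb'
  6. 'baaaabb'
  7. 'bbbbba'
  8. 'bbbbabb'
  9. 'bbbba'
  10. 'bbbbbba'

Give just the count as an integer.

7

1 → no match
2 → match
3 → match
4 → no match — must start with 'b'
5 → no match
6 → match
7 → match
8 → match
9 → match
10 → match
Total matched: 7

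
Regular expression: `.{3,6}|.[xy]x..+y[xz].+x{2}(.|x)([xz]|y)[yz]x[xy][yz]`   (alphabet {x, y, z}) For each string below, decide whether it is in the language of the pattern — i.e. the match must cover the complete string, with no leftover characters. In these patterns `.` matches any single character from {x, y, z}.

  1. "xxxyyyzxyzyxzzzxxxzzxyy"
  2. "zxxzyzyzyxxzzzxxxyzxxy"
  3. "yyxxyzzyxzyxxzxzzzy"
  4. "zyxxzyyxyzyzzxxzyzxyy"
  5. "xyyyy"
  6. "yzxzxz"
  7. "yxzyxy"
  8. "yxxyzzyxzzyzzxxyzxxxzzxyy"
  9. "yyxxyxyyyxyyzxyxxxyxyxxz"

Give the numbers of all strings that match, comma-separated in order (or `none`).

1, 2, 4, 5, 6, 7, 8, 9

1 → match
2 → match
3 → no match
4 → match
5 → match
6 → match
7 → match
8 → match
9 → match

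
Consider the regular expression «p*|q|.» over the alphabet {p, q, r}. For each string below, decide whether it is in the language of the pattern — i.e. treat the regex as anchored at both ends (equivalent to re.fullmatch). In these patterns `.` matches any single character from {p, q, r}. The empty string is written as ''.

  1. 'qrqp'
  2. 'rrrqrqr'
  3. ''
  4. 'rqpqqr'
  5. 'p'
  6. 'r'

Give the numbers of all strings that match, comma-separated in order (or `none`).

3, 5, 6

1. 'qrqp' → no match
2. 'rrrqrqr' → no match
3. '' → match
4. 'rqpqqr' → no match
5. 'p' → match
6. 'r' → match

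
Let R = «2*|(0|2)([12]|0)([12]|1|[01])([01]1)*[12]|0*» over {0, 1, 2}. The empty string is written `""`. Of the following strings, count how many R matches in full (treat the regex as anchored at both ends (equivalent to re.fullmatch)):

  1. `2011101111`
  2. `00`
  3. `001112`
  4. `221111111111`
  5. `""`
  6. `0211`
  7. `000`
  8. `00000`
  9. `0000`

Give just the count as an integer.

1 → match
2 → match
3 → match
4 → match
5 → match
6 → match
7 → match
8 → match
9 → match
Total matched: 9

9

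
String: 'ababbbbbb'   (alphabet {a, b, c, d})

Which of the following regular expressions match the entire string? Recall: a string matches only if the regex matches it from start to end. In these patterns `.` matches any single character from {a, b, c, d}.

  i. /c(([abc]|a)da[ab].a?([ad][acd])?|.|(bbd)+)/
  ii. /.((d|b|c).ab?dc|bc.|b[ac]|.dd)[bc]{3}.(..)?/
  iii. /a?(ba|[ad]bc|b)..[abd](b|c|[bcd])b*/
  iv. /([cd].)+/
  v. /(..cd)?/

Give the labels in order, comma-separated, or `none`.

ii, iii

i → no match — must start with 'c'
ii → match
iii → match
iv → no match
v → no match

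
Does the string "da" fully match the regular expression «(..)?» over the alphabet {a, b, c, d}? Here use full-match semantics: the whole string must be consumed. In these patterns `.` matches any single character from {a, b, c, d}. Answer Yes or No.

Yes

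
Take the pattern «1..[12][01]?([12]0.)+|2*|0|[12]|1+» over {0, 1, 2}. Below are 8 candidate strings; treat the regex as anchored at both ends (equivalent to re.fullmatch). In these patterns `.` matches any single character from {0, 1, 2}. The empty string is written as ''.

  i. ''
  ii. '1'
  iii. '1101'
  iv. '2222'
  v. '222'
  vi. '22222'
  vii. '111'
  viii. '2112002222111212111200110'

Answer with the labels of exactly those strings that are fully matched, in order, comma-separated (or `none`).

i → match
ii → match
iii → no match
iv → match
v → match
vi → match
vii → match
viii → no match

i, ii, iv, v, vi, vii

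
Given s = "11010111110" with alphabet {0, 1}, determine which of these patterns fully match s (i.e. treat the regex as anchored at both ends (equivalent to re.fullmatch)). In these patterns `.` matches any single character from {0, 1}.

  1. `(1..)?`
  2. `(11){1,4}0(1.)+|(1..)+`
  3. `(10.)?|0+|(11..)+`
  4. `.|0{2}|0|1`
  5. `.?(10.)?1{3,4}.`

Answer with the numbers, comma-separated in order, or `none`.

1 → no match
2 → match
3 → no match
4 → no match
5 → no match

2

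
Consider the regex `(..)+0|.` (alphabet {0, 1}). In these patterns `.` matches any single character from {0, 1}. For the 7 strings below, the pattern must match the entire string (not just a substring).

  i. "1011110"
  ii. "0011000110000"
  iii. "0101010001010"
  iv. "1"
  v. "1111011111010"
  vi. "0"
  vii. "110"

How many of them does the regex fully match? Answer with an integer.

7

i. "1011110" → match
ii → match
iii → match
iv. "1" → match
v → match
vi. "0" → match
vii. "110" → match
Total matched: 7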